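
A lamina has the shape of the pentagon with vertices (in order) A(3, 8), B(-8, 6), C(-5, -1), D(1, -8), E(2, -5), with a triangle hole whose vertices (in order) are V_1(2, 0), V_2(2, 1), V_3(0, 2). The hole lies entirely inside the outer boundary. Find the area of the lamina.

Outer boundary:
Apply the shoelace (surveyor's) formula: 2A = Σ (x_i·y_{i+1} − x_{i+1}·y_i), indices taken mod 5.
Σ = (82) + (38) + (41) + (11) + (31) = 203
Area = |Σ|/2 = 101.5.
Hole:
Apply the surveyor's formula: 2A = Σ (x_i·y_{i+1} − x_{i+1}·y_i), indices taken mod 3.
Cross-terms: 2, 4, -4  ⇒  Σ = 2
Area = |Σ|/2 = 1.
Net area = 101.5 − 1 = 100.5.

100.5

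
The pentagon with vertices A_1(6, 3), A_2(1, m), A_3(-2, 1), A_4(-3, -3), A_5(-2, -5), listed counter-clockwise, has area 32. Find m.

3

The doubled signed area Σ (x_i y_{i+1} − x_{i+1} y_i) is linear in m.
With m=0 it equals 40; the coefficient of m is 8 (from the two edges through A_2).
So 8·m + 40 = 2·32 = 64 ⇒ m = 3.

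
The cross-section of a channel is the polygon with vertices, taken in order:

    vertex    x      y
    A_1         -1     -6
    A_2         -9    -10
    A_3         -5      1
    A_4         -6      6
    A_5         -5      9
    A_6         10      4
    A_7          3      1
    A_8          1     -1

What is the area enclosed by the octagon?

137

A_1→A_2: (-1)(-10) − (-9)(-6) = -44
A_2→A_3: (-9)(1) − (-5)(-10) = -59
A_3→A_4: (-5)(6) − (-6)(1) = -24
A_4→A_5: (-6)(9) − (-5)(6) = -24
A_5→A_6: (-5)(4) − (10)(9) = -110
A_6→A_7: (10)(1) − (3)(4) = -2
A_7→A_8: (3)(-1) − (1)(1) = -4
A_8→A_1: (1)(-6) − (-1)(-1) = -7
Σ = -274
Area = |Σ|/2 = 137.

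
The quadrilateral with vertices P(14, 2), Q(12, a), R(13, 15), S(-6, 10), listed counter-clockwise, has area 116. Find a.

The doubled signed area Σ (x_i y_{i+1} − x_{i+1} y_i) is linear in a.
With a=0 it equals 224; the coefficient of a is 1 (from the two edges through Q).
So 1·a + 224 = 2·116 = 232 ⇒ a = 8.

8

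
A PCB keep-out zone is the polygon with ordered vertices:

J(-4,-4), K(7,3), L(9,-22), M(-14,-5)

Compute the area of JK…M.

241

Apply the surveyor's formula: 2A = Σ (x_i·y_{i+1} − x_{i+1}·y_i), indices taken mod 4.
Σ = (16) + (-181) + (-353) + (36) = -482
Area = |Σ|/2 = 241.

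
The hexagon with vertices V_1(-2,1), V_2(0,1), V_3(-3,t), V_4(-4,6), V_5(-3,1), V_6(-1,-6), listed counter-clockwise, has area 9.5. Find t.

The doubled signed area Σ (x_i y_{i+1} − x_{i+1} y_i) is linear in t.
With t=0 it equals 3; the coefficient of t is 4 (from the two edges through V_3).
So 4·t + 3 = 2·9.5 = 19 ⇒ t = 4.

4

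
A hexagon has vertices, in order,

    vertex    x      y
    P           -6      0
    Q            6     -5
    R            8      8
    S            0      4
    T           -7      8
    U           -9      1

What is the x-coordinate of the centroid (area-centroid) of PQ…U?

Apply Gauss's area formula. First the cross-terms c_i = x_i·y_{i+1} − x_{i+1}·y_i:
  30, 88, 32, 28, 65, 6  ⇒  2A = 249, A = 124.5.
Then Σ (x_i + x_{i+1})·c_i = 162, so x̄ = 162 / (6·124.5) = 18/83.

18/83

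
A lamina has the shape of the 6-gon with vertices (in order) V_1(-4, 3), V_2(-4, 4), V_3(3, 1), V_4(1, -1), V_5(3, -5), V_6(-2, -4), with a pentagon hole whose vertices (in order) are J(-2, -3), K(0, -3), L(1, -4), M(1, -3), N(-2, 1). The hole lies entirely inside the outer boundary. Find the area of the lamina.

28.5

Outer boundary:
Σ = (-4) + (-16) + (-4) + (-2) + (-22) + (-22) = -70
Area = |Σ|/2 = 35.
Hole:
Σ = (6) + (3) + (1) + (-5) + (8) = 13
Area = |Σ|/2 = 6.5.
Net area = 35 − 6.5 = 28.5.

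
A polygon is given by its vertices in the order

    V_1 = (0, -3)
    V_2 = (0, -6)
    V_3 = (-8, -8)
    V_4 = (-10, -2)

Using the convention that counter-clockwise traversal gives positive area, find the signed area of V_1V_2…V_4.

Apply the shoelace (surveyor's) formula: 2A = Σ (x_i·y_{i+1} − x_{i+1}·y_i), indices taken mod 4.
Σ = (0) + (-48) + (-64) + (30) = -82
Signed area = Σ/2 = -41 (negative ⇒ clockwise traversal).

-41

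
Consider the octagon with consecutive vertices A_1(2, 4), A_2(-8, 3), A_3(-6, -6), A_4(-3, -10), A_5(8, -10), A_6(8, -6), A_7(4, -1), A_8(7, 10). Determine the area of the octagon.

179.5

Apply Gauss's area formula: 2A = Σ (x_i·y_{i+1} − x_{i+1}·y_i), indices taken mod 8.
Σ = (38) + (66) + (42) + (110) + (32) + (16) + (47) + (8) = 359
Area = |Σ|/2 = 179.5.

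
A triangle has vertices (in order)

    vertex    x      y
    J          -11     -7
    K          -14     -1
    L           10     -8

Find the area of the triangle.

61.5

Apply the surveyor's formula: 2A = Σ (x_i·y_{i+1} − x_{i+1}·y_i), indices taken mod 3.
Σ = (-87) + (122) + (-158) = -123
Area = |Σ|/2 = 61.5.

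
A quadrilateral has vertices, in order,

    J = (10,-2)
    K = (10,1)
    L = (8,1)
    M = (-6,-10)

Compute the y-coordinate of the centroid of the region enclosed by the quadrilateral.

-352/105

Apply the surveyor's formula. First the cross-terms c_i = x_i·y_{i+1} − x_{i+1}·y_i:
  30, 2, -74, 112  ⇒  2A = 70, A = 35.
Then Σ (y_i + y_{i+1})·c_i = -704, so ȳ = -704 / (6·35) = -352/105.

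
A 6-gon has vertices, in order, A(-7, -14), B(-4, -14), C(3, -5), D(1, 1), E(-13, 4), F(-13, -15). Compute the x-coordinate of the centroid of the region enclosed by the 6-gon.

Apply the surveyor's formula. First the cross-terms c_i = x_i·y_{i+1} − x_{i+1}·y_i:
  42, 62, 8, 17, 247, 77  ⇒  2A = 453, A = 226.5.
Then Σ (x_i + x_{i+1})·c_i = -8658, so x̄ = -8658 / (6·226.5) = -962/151.

-962/151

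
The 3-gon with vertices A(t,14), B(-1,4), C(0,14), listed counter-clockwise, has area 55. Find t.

The doubled signed area Σ (x_i y_{i+1} − x_{i+1} y_i) is linear in t.
With t=0 it equals 0; the coefficient of t is -10 (from the two edges through A).
So -10·t + 0 = 2·55 = 110 ⇒ t = -11.

-11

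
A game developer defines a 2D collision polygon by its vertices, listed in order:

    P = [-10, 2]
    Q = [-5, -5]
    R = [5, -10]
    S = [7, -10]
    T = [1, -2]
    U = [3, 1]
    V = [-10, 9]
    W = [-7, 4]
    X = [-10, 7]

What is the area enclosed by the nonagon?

129.5

Apply the shoelace (surveyor's) formula: 2A = Σ (x_i·y_{i+1} − x_{i+1}·y_i), indices taken mod 9.
Σ = (60) + (75) + (20) + (-4) + (7) + (37) + (23) + (-9) + (50) = 259
Area = |Σ|/2 = 129.5.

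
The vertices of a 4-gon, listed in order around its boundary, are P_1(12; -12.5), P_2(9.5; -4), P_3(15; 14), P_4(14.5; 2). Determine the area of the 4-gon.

Cross-terms: 70.75, 193, -173, -205.25  ⇒  Σ = -114.5
Area = |Σ|/2 = 57.25.

57.25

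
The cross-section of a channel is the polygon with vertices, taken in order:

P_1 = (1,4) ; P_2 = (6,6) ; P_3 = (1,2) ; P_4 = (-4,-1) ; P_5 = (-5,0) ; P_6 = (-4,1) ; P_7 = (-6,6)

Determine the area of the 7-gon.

31.5

Apply Gauss's area formula: 2A = Σ (x_i·y_{i+1} − x_{i+1}·y_i), indices taken mod 7.
P_1→P_2: (1)(6) − (6)(4) = -18
P_2→P_3: (6)(2) − (1)(6) = 6
P_3→P_4: (1)(-1) − (-4)(2) = 7
P_4→P_5: (-4)(0) − (-5)(-1) = -5
P_5→P_6: (-5)(1) − (-4)(0) = -5
P_6→P_7: (-4)(6) − (-6)(1) = -18
P_7→P_1: (-6)(4) − (1)(6) = -30
Σ = -63
Area = |Σ|/2 = 31.5.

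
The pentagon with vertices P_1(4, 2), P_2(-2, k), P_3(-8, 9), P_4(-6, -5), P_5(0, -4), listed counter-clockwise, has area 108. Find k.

8

Write out the shoelace sum; only the two edges meeting at P_2 involve k:
2·Area = [(4·k − (-2)·2) + ((-2)·9 − (-8)·k)] + 134
       = 12·k + 120 = 216
⇒ k = 8.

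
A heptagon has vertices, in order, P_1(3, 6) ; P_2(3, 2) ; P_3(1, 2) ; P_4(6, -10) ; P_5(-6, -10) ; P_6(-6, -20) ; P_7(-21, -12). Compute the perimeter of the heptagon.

|P_1P_2| = √((0)² + (-4)²) = √16 = 4
|P_2P_3| = √((-2)² + (0)²) = √4 = 2
|P_3P_4| = √((5)² + (-12)²) = √169 = 13
|P_4P_5| = √((-12)² + (0)²) = √144 = 12
|P_5P_6| = √((0)² + (-10)²) = √100 = 10
|P_6P_7| = √((-15)² + (8)²) = √289 = 17
|P_7P_1| = √((24)² + (18)²) = √900 = 30
Perimeter = 4 + 2 + 13 + 12 + 10 + 17 + 30 = 88.

88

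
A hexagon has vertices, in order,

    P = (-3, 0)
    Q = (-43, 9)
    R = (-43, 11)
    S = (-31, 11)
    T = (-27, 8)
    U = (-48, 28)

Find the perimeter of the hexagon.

|PQ| = √((-40)² + (9)²) = √1681 = 41
|QR| = √((0)² + (2)²) = √4 = 2
|RS| = √((12)² + (0)²) = √144 = 12
|ST| = √((4)² + (-3)²) = √25 = 5
|TU| = √((-21)² + (20)²) = √841 = 29
|UP| = √((45)² + (-28)²) = √2809 = 53
Perimeter = 41 + 2 + 12 + 5 + 29 + 53 = 142.

142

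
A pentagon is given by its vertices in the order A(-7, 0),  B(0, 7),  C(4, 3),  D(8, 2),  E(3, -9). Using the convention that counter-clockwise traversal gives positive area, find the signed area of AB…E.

Σ = (-49) + (-28) + (-16) + (-78) + (-63) = -234
Signed area = Σ/2 = -117 (negative ⇒ clockwise traversal).

-117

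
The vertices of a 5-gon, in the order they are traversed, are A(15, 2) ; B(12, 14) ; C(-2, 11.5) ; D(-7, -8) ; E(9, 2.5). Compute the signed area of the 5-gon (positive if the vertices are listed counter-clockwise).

241.75

Apply Gauss's area formula: 2A = Σ (x_i·y_{i+1} − x_{i+1}·y_i), indices taken mod 5.
Σ = (186) + (166) + (96.5) + (54.5) + (-19.5) = 483.5
Signed area = Σ/2 = 241.75 (positive ⇒ counter-clockwise traversal).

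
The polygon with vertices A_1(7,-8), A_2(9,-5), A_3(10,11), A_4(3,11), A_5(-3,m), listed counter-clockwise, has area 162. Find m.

The doubled signed area Σ (x_i y_{i+1} − x_{i+1} y_i) is linear in m.
With m=0 it equals 320; the coefficient of m is -4 (from the two edges through A_5).
So -4·m + 320 = 2·162 = 324 ⇒ m = -1.

-1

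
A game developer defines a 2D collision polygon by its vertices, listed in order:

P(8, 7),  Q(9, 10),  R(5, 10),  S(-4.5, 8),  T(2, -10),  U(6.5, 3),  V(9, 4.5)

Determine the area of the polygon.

135.625

Apply the shoelace formula: 2A = Σ (x_i·y_{i+1} − x_{i+1}·y_i), indices taken mod 7.
Cross-terms: 17, 40, 85, 29, 71, 2.25, 27  ⇒  Σ = 271.25
Area = |Σ|/2 = 135.625.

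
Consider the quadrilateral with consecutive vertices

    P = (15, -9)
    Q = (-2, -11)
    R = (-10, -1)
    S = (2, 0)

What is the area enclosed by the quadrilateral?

153.5

Cross-terms: -183, -108, 2, -18  ⇒  Σ = -307
Area = |Σ|/2 = 153.5.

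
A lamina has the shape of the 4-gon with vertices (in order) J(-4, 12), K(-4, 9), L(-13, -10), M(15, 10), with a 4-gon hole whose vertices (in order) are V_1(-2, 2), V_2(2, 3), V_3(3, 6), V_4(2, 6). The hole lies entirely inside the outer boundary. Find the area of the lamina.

197

Outer boundary:
Apply the shoelace (surveyor's) formula: 2A = Σ (x_i·y_{i+1} − x_{i+1}·y_i), indices taken mod 4.
Cross-terms: 12, 157, 20, 220  ⇒  Σ = 409
Area = |Σ|/2 = 204.5.
Hole:
V_1→V_2: (-2)(3) − (2)(2) = -10
V_2→V_3: (2)(6) − (3)(3) = 3
V_3→V_4: (3)(6) − (2)(6) = 6
V_4→V_1: (2)(2) − (-2)(6) = 16
Σ = 15
Area = |Σ|/2 = 7.5.
Net area = 204.5 − 7.5 = 197.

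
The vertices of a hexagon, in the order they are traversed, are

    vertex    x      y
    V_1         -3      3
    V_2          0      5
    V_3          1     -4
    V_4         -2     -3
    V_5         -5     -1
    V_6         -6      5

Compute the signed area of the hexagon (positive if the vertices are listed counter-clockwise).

-39

Apply the shoelace (surveyor's) formula: 2A = Σ (x_i·y_{i+1} − x_{i+1}·y_i), indices taken mod 6.
Cross-terms: -15, -5, -11, -13, -31, -3  ⇒  Σ = -78
Signed area = Σ/2 = -39 (negative ⇒ clockwise traversal).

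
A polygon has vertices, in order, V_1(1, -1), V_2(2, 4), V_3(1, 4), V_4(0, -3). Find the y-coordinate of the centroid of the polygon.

Apply the shoelace formula. First the cross-terms c_i = x_i·y_{i+1} − x_{i+1}·y_i:
  6, 4, -3, 3  ⇒  2A = 10, A = 5.
Then Σ (y_i + y_{i+1})·c_i = 35, so ȳ = 35 / (6·5) = 7/6.

7/6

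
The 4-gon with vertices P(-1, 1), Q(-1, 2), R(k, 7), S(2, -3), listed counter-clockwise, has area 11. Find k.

-9

Write out the shoelace sum; only the two edges meeting at R involve k:
2·Area = [((-1)·7 − k·2) + (k·(-3) − 2·7)] + -2
       = -5·k + -23 = 22
⇒ k = -9.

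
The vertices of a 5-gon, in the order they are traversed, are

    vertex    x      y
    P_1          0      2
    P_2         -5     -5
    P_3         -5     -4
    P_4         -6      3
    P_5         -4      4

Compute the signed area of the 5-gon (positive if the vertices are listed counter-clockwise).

Apply the shoelace (surveyor's) formula: 2A = Σ (x_i·y_{i+1} − x_{i+1}·y_i), indices taken mod 5.
Cross-terms: 10, -5, -39, -12, -8  ⇒  Σ = -54
Signed area = Σ/2 = -27 (negative ⇒ clockwise traversal).

-27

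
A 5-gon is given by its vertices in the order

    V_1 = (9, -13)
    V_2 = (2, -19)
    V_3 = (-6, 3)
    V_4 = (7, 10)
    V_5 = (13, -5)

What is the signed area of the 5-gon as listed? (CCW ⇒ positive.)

-311.5

Σ = (-145) + (-108) + (-81) + (-165) + (-124) = -623
Signed area = Σ/2 = -311.5 (negative ⇒ clockwise traversal).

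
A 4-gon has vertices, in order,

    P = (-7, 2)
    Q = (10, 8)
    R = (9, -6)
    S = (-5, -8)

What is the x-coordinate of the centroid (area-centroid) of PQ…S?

98/47

Apply the shoelace formula. First the cross-terms c_i = x_i·y_{i+1} − x_{i+1}·y_i:
  -76, -132, -102, -66  ⇒  2A = -376, A = -188.
Then Σ (x_i + x_{i+1})·c_i = -2352, so x̄ = -2352 / (6·(-188)) = 98/47.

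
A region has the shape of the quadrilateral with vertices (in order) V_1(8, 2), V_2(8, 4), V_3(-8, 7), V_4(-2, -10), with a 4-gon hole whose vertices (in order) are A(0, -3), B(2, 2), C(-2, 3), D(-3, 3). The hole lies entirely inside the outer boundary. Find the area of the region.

Outer boundary:
Cross-terms: 16, 88, 94, 76  ⇒  Σ = 274
Area = |Σ|/2 = 137.
Hole:
Apply the shoelace formula: 2A = Σ (x_i·y_{i+1} − x_{i+1}·y_i), indices taken mod 4.
Cross-terms: 6, 10, 3, 9  ⇒  Σ = 28
Area = |Σ|/2 = 14.
Net area = 137 − 14 = 123.

123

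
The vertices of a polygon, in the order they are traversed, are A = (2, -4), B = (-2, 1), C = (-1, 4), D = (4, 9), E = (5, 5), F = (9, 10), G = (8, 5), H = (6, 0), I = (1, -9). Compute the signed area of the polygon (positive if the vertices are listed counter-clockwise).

-81.5

A→B: (2)(1) − (-2)(-4) = -6
B→C: (-2)(4) − (-1)(1) = -7
C→D: (-1)(9) − (4)(4) = -25
D→E: (4)(5) − (5)(9) = -25
E→F: (5)(10) − (9)(5) = 5
F→G: (9)(5) − (8)(10) = -35
G→H: (8)(0) − (6)(5) = -30
H→I: (6)(-9) − (1)(0) = -54
I→A: (1)(-4) − (2)(-9) = 14
Σ = -163
Signed area = Σ/2 = -81.5 (negative ⇒ clockwise traversal).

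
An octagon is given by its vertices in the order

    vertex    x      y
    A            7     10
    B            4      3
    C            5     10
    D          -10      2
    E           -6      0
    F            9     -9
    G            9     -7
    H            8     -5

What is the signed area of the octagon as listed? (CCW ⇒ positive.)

Cross-terms: -19, 25, 110, 12, 54, 18, 11, 115  ⇒  Σ = 326
Signed area = Σ/2 = 163 (positive ⇒ counter-clockwise traversal).

163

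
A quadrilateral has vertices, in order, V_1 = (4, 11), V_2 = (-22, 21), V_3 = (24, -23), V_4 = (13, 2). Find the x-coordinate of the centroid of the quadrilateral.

103/27

Apply the shoelace formula. First the cross-terms c_i = x_i·y_{i+1} − x_{i+1}·y_i:
  326, 2, 347, 135  ⇒  2A = 810, A = 405.
Then Σ (x_i + x_{i+1})·c_i = 9270, so x̄ = 9270 / (6·405) = 103/27.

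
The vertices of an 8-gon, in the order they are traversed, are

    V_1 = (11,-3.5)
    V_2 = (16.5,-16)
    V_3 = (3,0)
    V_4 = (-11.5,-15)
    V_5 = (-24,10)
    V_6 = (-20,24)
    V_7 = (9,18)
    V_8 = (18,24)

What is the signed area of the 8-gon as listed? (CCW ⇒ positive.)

Apply the surveyor's formula: 2A = Σ (x_i·y_{i+1} − x_{i+1}·y_i), indices taken mod 8.
Σ = (-118.25) + (48) + (-45) + (-475) + (-376) + (-576) + (-108) + (-327) = -1977.25
Signed area = Σ/2 = -988.625 (negative ⇒ clockwise traversal).

-988.625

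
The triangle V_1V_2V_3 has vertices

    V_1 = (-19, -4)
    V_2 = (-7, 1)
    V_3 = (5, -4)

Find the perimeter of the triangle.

|V_1V_2| = √((12)² + (5)²) = √169 = 13
|V_2V_3| = √((12)² + (-5)²) = √169 = 13
|V_3V_1| = √((-24)² + (0)²) = √576 = 24
Perimeter = 13 + 13 + 24 = 50.

50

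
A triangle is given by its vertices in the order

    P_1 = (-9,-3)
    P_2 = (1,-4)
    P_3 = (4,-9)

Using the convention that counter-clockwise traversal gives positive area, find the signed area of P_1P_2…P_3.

-23.5

P_1→P_2: (-9)(-4) − (1)(-3) = 39
P_2→P_3: (1)(-9) − (4)(-4) = 7
P_3→P_1: (4)(-3) − (-9)(-9) = -93
Σ = -47
Signed area = Σ/2 = -23.5 (negative ⇒ clockwise traversal).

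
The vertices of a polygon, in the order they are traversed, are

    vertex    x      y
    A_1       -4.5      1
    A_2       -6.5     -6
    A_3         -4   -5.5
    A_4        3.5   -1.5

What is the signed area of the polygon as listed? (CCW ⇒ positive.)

Apply the shoelace formula: 2A = Σ (x_i·y_{i+1} − x_{i+1}·y_i), indices taken mod 4.
Σ = (33.5) + (11.75) + (25.25) + (-3.25) = 67.25
Signed area = Σ/2 = 33.625 (positive ⇒ counter-clockwise traversal).

33.625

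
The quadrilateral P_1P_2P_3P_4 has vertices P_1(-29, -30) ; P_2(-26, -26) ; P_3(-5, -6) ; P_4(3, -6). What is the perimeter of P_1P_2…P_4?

|P_1P_2| = √((3)² + (4)²) = √25 = 5
|P_2P_3| = √((21)² + (20)²) = √841 = 29
|P_3P_4| = √((8)² + (0)²) = √64 = 8
|P_4P_1| = √((-32)² + (-24)²) = √1600 = 40
Perimeter = 5 + 29 + 8 + 40 = 82.

82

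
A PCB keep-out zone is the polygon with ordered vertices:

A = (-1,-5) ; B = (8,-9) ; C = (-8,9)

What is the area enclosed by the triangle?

Apply the surveyor's formula: 2A = Σ (x_i·y_{i+1} − x_{i+1}·y_i), indices taken mod 3.
Cross-terms: 49, 0, 49  ⇒  Σ = 98
Area = |Σ|/2 = 49.

49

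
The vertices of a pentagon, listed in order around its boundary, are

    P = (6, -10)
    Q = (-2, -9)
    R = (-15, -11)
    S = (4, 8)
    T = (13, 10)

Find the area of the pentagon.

Apply the surveyor's formula: 2A = Σ (x_i·y_{i+1} − x_{i+1}·y_i), indices taken mod 5.
Σ = (-74) + (-113) + (-76) + (-64) + (-190) = -517
Area = |Σ|/2 = 258.5.

258.5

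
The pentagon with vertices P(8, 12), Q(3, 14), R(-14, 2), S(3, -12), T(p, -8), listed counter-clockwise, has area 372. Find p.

The doubled signed area Σ (x_i y_{i+1} − x_{i+1} y_i) is linear in p.
With p=0 it equals 480; the coefficient of p is 24 (from the two edges through T).
So 24·p + 480 = 2·372 = 744 ⇒ p = 11.

11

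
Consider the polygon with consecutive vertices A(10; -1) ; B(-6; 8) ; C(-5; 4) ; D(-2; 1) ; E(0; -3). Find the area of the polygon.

64.5

Apply the shoelace formula: 2A = Σ (x_i·y_{i+1} − x_{i+1}·y_i), indices taken mod 5.
Σ = (74) + (16) + (3) + (6) + (30) = 129
Area = |Σ|/2 = 64.5.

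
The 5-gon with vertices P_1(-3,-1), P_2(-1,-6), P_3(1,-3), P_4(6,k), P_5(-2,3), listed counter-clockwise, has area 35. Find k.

Write out the shoelace sum; only the two edges meeting at P_4 involve k:
2·Area = [(1·k − 6·(-3)) + (6·3 − (-2)·k)] + 37
       = 3·k + 73 = 70
⇒ k = -1.

-1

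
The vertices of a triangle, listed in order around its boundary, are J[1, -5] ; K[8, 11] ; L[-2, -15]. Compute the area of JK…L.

11

Apply the shoelace formula: 2A = Σ (x_i·y_{i+1} − x_{i+1}·y_i), indices taken mod 3.
Cross-terms: 51, -98, 25  ⇒  Σ = -22
Area = |Σ|/2 = 11.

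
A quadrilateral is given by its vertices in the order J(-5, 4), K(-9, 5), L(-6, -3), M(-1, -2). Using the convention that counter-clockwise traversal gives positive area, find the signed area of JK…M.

31.5

Apply the surveyor's formula: 2A = Σ (x_i·y_{i+1} − x_{i+1}·y_i), indices taken mod 4.
J→K: (-5)(5) − (-9)(4) = 11
K→L: (-9)(-3) − (-6)(5) = 57
L→M: (-6)(-2) − (-1)(-3) = 9
M→J: (-1)(4) − (-5)(-2) = -14
Σ = 63
Signed area = Σ/2 = 31.5 (positive ⇒ counter-clockwise traversal).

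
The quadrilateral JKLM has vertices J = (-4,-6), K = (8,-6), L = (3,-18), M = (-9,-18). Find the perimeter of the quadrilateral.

50

|JK| = √((12)² + (0)²) = √144 = 12
|KL| = √((-5)² + (-12)²) = √169 = 13
|LM| = √((-12)² + (0)²) = √144 = 12
|MJ| = √((5)² + (12)²) = √169 = 13
Perimeter = 12 + 13 + 12 + 13 = 50.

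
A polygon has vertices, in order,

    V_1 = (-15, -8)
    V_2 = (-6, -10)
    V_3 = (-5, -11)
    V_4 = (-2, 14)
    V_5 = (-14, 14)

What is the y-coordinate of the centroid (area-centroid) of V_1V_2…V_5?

349/129

Apply the shoelace (surveyor's) formula. First the cross-terms c_i = x_i·y_{i+1} − x_{i+1}·y_i:
  102, 16, -92, 168, 322  ⇒  2A = 516, A = 258.
Then Σ (y_i + y_{i+1})·c_i = 4188, so ȳ = 4188 / (6·258) = 349/129.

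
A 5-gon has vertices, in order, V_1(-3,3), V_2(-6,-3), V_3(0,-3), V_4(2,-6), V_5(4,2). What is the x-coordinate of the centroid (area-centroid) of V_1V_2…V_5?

Apply the shoelace formula. First the cross-terms c_i = x_i·y_{i+1} − x_{i+1}·y_i:
  27, 18, 6, 28, 18  ⇒  2A = 97, A = 48.5.
Then Σ (x_i + x_{i+1})·c_i = -153, so x̄ = -153 / (6·48.5) = -51/97.

-51/97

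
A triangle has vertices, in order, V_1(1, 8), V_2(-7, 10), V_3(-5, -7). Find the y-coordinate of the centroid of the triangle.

11/3

Apply Gauss's area formula. First the cross-terms c_i = x_i·y_{i+1} − x_{i+1}·y_i:
  66, 99, -33  ⇒  2A = 132, A = 66.
Then Σ (y_i + y_{i+1})·c_i = 1452, so ȳ = 1452 / (6·66) = 11/3.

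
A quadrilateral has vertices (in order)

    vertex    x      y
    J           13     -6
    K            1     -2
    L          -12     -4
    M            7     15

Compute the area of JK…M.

Cross-terms: -20, -28, -152, -237  ⇒  Σ = -437
Area = |Σ|/2 = 218.5.

218.5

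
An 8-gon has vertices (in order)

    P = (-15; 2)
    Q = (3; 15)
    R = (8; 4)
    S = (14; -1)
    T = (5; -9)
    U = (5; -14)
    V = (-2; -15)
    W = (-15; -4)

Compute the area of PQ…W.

Apply the surveyor's formula: 2A = Σ (x_i·y_{i+1} − x_{i+1}·y_i), indices taken mod 8.
Σ = (-231) + (-108) + (-64) + (-121) + (-25) + (-103) + (-217) + (-90) = -959
Area = |Σ|/2 = 479.5.

479.5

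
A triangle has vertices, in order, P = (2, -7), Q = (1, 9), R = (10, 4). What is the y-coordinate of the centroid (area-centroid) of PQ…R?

Apply the shoelace formula. First the cross-terms c_i = x_i·y_{i+1} − x_{i+1}·y_i:
  25, -86, -78  ⇒  2A = -139, A = -69.5.
Then Σ (y_i + y_{i+1})·c_i = -834, so ȳ = -834 / (6·(-69.5)) = 2.

2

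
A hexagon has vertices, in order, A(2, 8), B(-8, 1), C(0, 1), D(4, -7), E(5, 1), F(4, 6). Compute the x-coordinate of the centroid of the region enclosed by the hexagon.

Apply Gauss's area formula. First the cross-terms c_i = x_i·y_{i+1} − x_{i+1}·y_i:
  66, -8, -4, 39, 26, 20  ⇒  2A = 139, A = 69.5.
Then Σ (x_i + x_{i+1})·c_i = 357, so x̄ = 357 / (6·69.5) = 119/139.

119/139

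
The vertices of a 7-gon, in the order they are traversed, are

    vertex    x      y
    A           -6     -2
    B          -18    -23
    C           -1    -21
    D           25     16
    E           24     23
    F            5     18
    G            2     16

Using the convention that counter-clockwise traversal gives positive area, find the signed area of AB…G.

Σ = (102) + (355) + (509) + (191) + (317) + (44) + (92) = 1610
Signed area = Σ/2 = 805 (positive ⇒ counter-clockwise traversal).

805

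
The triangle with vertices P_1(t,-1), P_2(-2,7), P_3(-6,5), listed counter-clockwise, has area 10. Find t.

The doubled signed area Σ (x_i y_{i+1} − x_{i+1} y_i) is linear in t.
With t=0 it equals 36; the coefficient of t is 2 (from the two edges through P_1).
So 2·t + 36 = 2·10 = 20 ⇒ t = -8.

-8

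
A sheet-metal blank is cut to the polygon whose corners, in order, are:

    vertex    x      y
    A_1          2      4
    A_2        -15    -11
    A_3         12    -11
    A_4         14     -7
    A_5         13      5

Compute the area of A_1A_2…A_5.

304

Apply Gauss's area formula: 2A = Σ (x_i·y_{i+1} − x_{i+1}·y_i), indices taken mod 5.
Σ = (38) + (297) + (70) + (161) + (42) = 608
Area = |Σ|/2 = 304.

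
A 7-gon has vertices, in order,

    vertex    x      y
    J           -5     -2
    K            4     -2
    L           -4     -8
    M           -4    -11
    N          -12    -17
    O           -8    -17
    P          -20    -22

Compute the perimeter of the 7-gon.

74

|JK| = √((9)² + (0)²) = √81 = 9
|KL| = √((-8)² + (-6)²) = √100 = 10
|LM| = √((0)² + (-3)²) = √9 = 3
|MN| = √((-8)² + (-6)²) = √100 = 10
|NO| = √((4)² + (0)²) = √16 = 4
|OP| = √((-12)² + (-5)²) = √169 = 13
|PJ| = √((15)² + (20)²) = √625 = 25
Perimeter = 9 + 10 + 3 + 10 + 4 + 13 + 25 = 74.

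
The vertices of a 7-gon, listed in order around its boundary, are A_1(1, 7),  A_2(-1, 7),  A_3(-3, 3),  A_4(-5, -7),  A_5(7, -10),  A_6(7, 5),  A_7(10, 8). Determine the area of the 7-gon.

170

A_1→A_2: (1)(7) − (-1)(7) = 14
A_2→A_3: (-1)(3) − (-3)(7) = 18
A_3→A_4: (-3)(-7) − (-5)(3) = 36
A_4→A_5: (-5)(-10) − (7)(-7) = 99
A_5→A_6: (7)(5) − (7)(-10) = 105
A_6→A_7: (7)(8) − (10)(5) = 6
A_7→A_1: (10)(7) − (1)(8) = 62
Σ = 340
Area = |Σ|/2 = 170.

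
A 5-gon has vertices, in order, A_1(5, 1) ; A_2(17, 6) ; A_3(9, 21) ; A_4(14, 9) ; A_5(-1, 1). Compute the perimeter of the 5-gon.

|A_1A_2| = √((12)² + (5)²) = √169 = 13
|A_2A_3| = √((-8)² + (15)²) = √289 = 17
|A_3A_4| = √((5)² + (-12)²) = √169 = 13
|A_4A_5| = √((-15)² + (-8)²) = √289 = 17
|A_5A_1| = √((6)² + (0)²) = √36 = 6
Perimeter = 13 + 17 + 13 + 17 + 6 = 66.

66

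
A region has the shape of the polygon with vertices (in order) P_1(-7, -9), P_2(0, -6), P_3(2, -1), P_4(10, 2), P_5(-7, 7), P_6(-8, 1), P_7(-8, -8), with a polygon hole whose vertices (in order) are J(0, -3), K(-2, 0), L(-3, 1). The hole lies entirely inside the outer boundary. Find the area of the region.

144

Outer boundary:
Σ = (42) + (12) + (14) + (84) + (49) + (72) + (16) = 289
Area = |Σ|/2 = 144.5.
Hole:
Cross-terms: -6, -2, 9  ⇒  Σ = 1
Area = |Σ|/2 = 0.5.
Net area = 144.5 − 0.5 = 144.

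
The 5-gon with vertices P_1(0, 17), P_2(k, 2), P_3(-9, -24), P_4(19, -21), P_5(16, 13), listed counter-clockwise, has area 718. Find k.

Write out the shoelace sum; only the two edges meeting at P_2 involve k:
2·Area = [(0·2 − k·17) + (k·(-24) − (-9)·2)] + 1500
       = -41·k + 1518 = 1436
⇒ k = 2.

2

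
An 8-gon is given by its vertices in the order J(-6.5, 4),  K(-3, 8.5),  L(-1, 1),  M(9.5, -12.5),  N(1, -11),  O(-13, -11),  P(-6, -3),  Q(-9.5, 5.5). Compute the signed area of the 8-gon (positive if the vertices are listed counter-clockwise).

Cross-terms: -43.25, 5.5, 3, -92, -154, -27, -61.5, -2.25  ⇒  Σ = -371.5
Signed area = Σ/2 = -185.75 (negative ⇒ clockwise traversal).

-185.75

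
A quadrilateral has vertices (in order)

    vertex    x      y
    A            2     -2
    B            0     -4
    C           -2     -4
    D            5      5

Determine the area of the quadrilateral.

Σ = (-8) + (-8) + (10) + (-20) = -26
Area = |Σ|/2 = 13.

13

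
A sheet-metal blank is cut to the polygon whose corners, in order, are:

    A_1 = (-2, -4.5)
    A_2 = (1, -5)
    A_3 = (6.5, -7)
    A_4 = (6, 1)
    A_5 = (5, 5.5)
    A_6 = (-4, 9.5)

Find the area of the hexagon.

Apply the surveyor's formula: 2A = Σ (x_i·y_{i+1} − x_{i+1}·y_i), indices taken mod 6.
A_1→A_2: (-2)(-5) − (1)(-4.5) = 14.5
A_2→A_3: (1)(-7) − (6.5)(-5) = 25.5
A_3→A_4: (6.5)(1) − (6)(-7) = 48.5
A_4→A_5: (6)(5.5) − (5)(1) = 28
A_5→A_6: (5)(9.5) − (-4)(5.5) = 69.5
A_6→A_1: (-4)(-4.5) − (-2)(9.5) = 37
Σ = 223
Area = |Σ|/2 = 111.5.

111.5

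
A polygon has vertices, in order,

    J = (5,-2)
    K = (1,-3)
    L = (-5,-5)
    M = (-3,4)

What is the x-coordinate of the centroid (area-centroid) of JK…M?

Apply the shoelace (surveyor's) formula. First the cross-terms c_i = x_i·y_{i+1} − x_{i+1}·y_i:
  -13, -20, -35, -14  ⇒  2A = -82, A = -41.
Then Σ (x_i + x_{i+1})·c_i = 254, so x̄ = 254 / (6·(-41)) = -127/123.

-127/123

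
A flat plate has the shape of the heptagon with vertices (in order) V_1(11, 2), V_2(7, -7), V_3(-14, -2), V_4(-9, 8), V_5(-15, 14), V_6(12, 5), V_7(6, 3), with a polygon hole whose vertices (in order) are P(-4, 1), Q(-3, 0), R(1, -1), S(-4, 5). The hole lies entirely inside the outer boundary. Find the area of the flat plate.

Outer boundary:
Σ = (-91) + (-112) + (-130) + (-6) + (-243) + (6) + (-21) = -597
Area = |Σ|/2 = 298.5.
Hole:
Σ = (3) + (3) + (1) + (16) = 23
Area = |Σ|/2 = 11.5.
Net area = 298.5 − 11.5 = 287.

287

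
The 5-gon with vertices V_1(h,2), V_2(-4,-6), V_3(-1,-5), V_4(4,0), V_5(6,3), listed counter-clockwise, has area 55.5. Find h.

The doubled signed area Σ (x_i y_{i+1} − x_{i+1} y_i) is linear in h.
With h=0 it equals 66; the coefficient of h is -9 (from the two edges through V_1).
So -9·h + 66 = 2·55.5 = 111 ⇒ h = -5.

-5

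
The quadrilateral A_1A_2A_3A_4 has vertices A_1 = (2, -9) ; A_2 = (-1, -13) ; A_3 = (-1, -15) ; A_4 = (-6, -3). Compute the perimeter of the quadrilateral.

|A_1A_2| = √((-3)² + (-4)²) = √25 = 5
|A_2A_3| = √((0)² + (-2)²) = √4 = 2
|A_3A_4| = √((-5)² + (12)²) = √169 = 13
|A_4A_1| = √((8)² + (-6)²) = √100 = 10
Perimeter = 5 + 2 + 13 + 10 = 30.

30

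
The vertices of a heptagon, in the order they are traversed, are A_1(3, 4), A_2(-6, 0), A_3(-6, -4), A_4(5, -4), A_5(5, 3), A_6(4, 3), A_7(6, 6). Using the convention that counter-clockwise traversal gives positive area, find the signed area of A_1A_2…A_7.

71

Σ = (24) + (24) + (44) + (35) + (3) + (6) + (6) = 142
Signed area = Σ/2 = 71 (positive ⇒ counter-clockwise traversal).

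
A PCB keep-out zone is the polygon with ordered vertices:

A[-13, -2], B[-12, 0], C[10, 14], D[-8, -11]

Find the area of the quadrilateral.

Apply the shoelace (surveyor's) formula: 2A = Σ (x_i·y_{i+1} − x_{i+1}·y_i), indices taken mod 4.
Cross-terms: -24, -168, 2, -127  ⇒  Σ = -317
Area = |Σ|/2 = 158.5.

158.5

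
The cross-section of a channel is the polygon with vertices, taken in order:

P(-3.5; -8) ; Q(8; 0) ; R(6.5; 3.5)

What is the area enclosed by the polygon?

26.125

Σ = (64) + (28) + (-39.75) = 52.25
Area = |Σ|/2 = 26.125.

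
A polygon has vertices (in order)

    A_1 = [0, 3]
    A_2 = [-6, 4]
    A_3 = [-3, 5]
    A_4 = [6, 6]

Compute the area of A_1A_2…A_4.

15

Apply the shoelace (surveyor's) formula: 2A = Σ (x_i·y_{i+1} − x_{i+1}·y_i), indices taken mod 4.
A_1→A_2: (0)(4) − (-6)(3) = 18
A_2→A_3: (-6)(5) − (-3)(4) = -18
A_3→A_4: (-3)(6) − (6)(5) = -48
A_4→A_1: (6)(3) − (0)(6) = 18
Σ = -30
Area = |Σ|/2 = 15.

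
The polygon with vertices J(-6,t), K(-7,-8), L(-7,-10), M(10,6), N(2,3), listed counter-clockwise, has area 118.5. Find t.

9

The doubled signed area Σ (x_i y_{i+1} − x_{i+1} y_i) is linear in t.
With t=0 it equals 156; the coefficient of t is 9 (from the two edges through J).
So 9·t + 156 = 2·118.5 = 237 ⇒ t = 9.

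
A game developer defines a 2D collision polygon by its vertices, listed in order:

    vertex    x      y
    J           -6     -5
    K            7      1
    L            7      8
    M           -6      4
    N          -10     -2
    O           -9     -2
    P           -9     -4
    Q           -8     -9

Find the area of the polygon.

130.5

J→K: (-6)(1) − (7)(-5) = 29
K→L: (7)(8) − (7)(1) = 49
L→M: (7)(4) − (-6)(8) = 76
M→N: (-6)(-2) − (-10)(4) = 52
N→O: (-10)(-2) − (-9)(-2) = 2
O→P: (-9)(-4) − (-9)(-2) = 18
P→Q: (-9)(-9) − (-8)(-4) = 49
Q→J: (-8)(-5) − (-6)(-9) = -14
Σ = 261
Area = |Σ|/2 = 130.5.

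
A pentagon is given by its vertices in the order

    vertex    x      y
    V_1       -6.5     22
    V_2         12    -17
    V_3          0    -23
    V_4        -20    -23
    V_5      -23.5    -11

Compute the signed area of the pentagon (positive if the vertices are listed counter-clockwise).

V_1→V_2: (-6.5)(-17) − (12)(22) = -153.5
V_2→V_3: (12)(-23) − (0)(-17) = -276
V_3→V_4: (0)(-23) − (-20)(-23) = -460
V_4→V_5: (-20)(-11) − (-23.5)(-23) = -320.5
V_5→V_1: (-23.5)(22) − (-6.5)(-11) = -588.5
Σ = -1798.5
Signed area = Σ/2 = -899.25 (negative ⇒ clockwise traversal).

-899.25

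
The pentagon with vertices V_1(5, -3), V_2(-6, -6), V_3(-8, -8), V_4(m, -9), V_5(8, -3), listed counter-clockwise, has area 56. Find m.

The doubled signed area Σ (x_i y_{i+1} − x_{i+1} y_i) is linear in m.
With m=0 it equals 87; the coefficient of m is 5 (from the two edges through V_4).
So 5·m + 87 = 2·56 = 112 ⇒ m = 5.

5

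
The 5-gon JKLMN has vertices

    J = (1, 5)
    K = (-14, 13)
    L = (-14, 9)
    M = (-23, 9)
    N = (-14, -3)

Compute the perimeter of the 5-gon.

62

|JK| = √((-15)² + (8)²) = √289 = 17
|KL| = √((0)² + (-4)²) = √16 = 4
|LM| = √((-9)² + (0)²) = √81 = 9
|MN| = √((9)² + (-12)²) = √225 = 15
|NJ| = √((15)² + (8)²) = √289 = 17
Perimeter = 17 + 4 + 9 + 15 + 17 = 62.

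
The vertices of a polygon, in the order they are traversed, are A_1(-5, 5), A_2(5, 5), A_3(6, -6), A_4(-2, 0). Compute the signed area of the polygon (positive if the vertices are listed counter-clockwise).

-66

Apply the surveyor's formula: 2A = Σ (x_i·y_{i+1} − x_{i+1}·y_i), indices taken mod 4.
Σ = (-50) + (-60) + (-12) + (-10) = -132
Signed area = Σ/2 = -66 (negative ⇒ clockwise traversal).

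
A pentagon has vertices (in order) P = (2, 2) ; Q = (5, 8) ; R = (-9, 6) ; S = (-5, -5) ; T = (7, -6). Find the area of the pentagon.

137

Apply the surveyor's formula: 2A = Σ (x_i·y_{i+1} − x_{i+1}·y_i), indices taken mod 5.
Cross-terms: 6, 102, 75, 65, 26  ⇒  Σ = 274
Area = |Σ|/2 = 137.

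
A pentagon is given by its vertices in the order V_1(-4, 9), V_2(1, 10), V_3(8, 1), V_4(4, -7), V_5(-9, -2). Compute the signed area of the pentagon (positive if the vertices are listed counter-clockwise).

Apply the shoelace (surveyor's) formula: 2A = Σ (x_i·y_{i+1} − x_{i+1}·y_i), indices taken mod 5.
Σ = (-49) + (-79) + (-60) + (-71) + (-89) = -348
Signed area = Σ/2 = -174 (negative ⇒ clockwise traversal).

-174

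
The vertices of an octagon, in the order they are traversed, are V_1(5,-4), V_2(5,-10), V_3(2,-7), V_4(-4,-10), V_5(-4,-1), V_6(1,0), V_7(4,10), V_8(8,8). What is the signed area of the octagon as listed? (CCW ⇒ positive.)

Cross-terms: -30, -15, -48, -36, 1, 10, -48, -72  ⇒  Σ = -238
Signed area = Σ/2 = -119 (negative ⇒ clockwise traversal).

-119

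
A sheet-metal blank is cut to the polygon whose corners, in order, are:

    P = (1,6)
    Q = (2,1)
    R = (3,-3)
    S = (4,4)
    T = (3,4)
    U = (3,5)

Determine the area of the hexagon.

Cross-terms: -11, -9, 24, 4, 3, 13  ⇒  Σ = 24
Area = |Σ|/2 = 12.

12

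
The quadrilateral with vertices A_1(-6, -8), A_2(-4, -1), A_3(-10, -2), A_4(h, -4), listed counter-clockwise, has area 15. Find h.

-7

The doubled signed area Σ (x_i y_{i+1} − x_{i+1} y_i) is linear in h.
With h=0 it equals -12; the coefficient of h is -6 (from the two edges through A_4).
So -6·h + -12 = 2·15 = 30 ⇒ h = -7.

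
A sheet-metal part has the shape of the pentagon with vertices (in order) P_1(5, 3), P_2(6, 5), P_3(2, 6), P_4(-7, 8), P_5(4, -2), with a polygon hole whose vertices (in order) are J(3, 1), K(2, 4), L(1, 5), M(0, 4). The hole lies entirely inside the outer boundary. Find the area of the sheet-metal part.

Outer boundary:
Cross-terms: 7, 26, 58, -18, 22  ⇒  Σ = 95
Area = |Σ|/2 = 47.5.
Hole:
Σ = (10) + (6) + (4) + (-12) = 8
Area = |Σ|/2 = 4.
Net area = 47.5 − 4 = 43.5.

43.5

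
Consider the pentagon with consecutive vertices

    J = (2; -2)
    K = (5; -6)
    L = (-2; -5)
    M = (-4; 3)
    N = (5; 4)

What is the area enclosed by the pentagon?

J→K: (2)(-6) − (5)(-2) = -2
K→L: (5)(-5) − (-2)(-6) = -37
L→M: (-2)(3) − (-4)(-5) = -26
M→N: (-4)(4) − (5)(3) = -31
N→J: (5)(-2) − (2)(4) = -18
Σ = -114
Area = |Σ|/2 = 57.

57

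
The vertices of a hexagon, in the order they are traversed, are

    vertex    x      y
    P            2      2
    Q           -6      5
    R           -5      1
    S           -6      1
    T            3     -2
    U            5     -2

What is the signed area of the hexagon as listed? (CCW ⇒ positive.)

34.5

Cross-terms: 22, 19, 1, 9, 4, 14  ⇒  Σ = 69
Signed area = Σ/2 = 34.5 (positive ⇒ counter-clockwise traversal).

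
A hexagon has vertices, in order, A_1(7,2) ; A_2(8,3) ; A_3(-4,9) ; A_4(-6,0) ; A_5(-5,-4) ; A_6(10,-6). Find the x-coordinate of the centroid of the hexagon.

Apply the shoelace (surveyor's) formula. First the cross-terms c_i = x_i·y_{i+1} − x_{i+1}·y_i:
  5, 84, 54, 24, 70, 62  ⇒  2A = 299, A = 149.5.
Then Σ (x_i + x_{i+1})·c_i = 1011, so x̄ = 1011 / (6·149.5) = 337/299.

337/299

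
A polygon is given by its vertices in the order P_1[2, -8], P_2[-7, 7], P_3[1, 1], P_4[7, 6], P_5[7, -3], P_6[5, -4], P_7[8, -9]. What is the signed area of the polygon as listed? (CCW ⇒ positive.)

Apply Gauss's area formula: 2A = Σ (x_i·y_{i+1} − x_{i+1}·y_i), indices taken mod 7.
Σ = (-42) + (-14) + (-1) + (-63) + (-13) + (-13) + (-46) = -192
Signed area = Σ/2 = -96 (negative ⇒ clockwise traversal).

-96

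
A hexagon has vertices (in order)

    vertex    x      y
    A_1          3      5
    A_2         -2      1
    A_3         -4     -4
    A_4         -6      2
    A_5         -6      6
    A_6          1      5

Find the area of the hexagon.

38.5

Apply the shoelace formula: 2A = Σ (x_i·y_{i+1} − x_{i+1}·y_i), indices taken mod 6.
A_1→A_2: (3)(1) − (-2)(5) = 13
A_2→A_3: (-2)(-4) − (-4)(1) = 12
A_3→A_4: (-4)(2) − (-6)(-4) = -32
A_4→A_5: (-6)(6) − (-6)(2) = -24
A_5→A_6: (-6)(5) − (1)(6) = -36
A_6→A_1: (1)(5) − (3)(5) = -10
Σ = -77
Area = |Σ|/2 = 38.5.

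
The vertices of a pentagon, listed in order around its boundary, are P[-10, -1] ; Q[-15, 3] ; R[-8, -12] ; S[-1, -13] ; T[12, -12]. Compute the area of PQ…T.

Apply Gauss's area formula: 2A = Σ (x_i·y_{i+1} − x_{i+1}·y_i), indices taken mod 5.
Cross-terms: -45, 204, 92, 168, -132  ⇒  Σ = 287
Area = |Σ|/2 = 143.5.

143.5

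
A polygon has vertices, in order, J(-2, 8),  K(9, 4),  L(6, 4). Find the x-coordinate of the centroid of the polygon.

13/3

Apply Gauss's area formula. First the cross-terms c_i = x_i·y_{i+1} − x_{i+1}·y_i:
  -80, 12, 56  ⇒  2A = -12, A = -6.
Then Σ (x_i + x_{i+1})·c_i = -156, so x̄ = -156 / (6·(-6)) = 13/3.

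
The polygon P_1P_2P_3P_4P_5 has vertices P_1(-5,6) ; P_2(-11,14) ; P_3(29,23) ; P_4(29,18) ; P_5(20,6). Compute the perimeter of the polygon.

96

|P_1P_2| = √((-6)² + (8)²) = √100 = 10
|P_2P_3| = √((40)² + (9)²) = √1681 = 41
|P_3P_4| = √((0)² + (-5)²) = √25 = 5
|P_4P_5| = √((-9)² + (-12)²) = √225 = 15
|P_5P_1| = √((-25)² + (0)²) = √625 = 25
Perimeter = 10 + 41 + 5 + 15 + 25 = 96.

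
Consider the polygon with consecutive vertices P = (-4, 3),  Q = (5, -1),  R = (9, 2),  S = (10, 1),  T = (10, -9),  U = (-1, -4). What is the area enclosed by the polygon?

Apply the shoelace (surveyor's) formula: 2A = Σ (x_i·y_{i+1} − x_{i+1}·y_i), indices taken mod 6.
Cross-terms: -11, 19, -11, -100, -49, -19  ⇒  Σ = -171
Area = |Σ|/2 = 85.5.

85.5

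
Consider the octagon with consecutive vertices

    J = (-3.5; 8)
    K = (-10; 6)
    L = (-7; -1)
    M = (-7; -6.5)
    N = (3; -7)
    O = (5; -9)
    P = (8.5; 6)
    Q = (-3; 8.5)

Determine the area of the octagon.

Σ = (59) + (52) + (38.5) + (68.5) + (8) + (106.5) + (90.25) + (5.75) = 428.5
Area = |Σ|/2 = 214.25.

214.25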